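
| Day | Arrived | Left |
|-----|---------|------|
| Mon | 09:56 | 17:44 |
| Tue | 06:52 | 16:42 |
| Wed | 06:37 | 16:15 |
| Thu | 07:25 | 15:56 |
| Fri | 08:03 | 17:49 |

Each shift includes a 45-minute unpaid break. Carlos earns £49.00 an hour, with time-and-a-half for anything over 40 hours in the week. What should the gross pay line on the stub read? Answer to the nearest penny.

£2092.30

Mon: 09:56–17:44 = 7 h 48 min; less 45 min break → 7 h 3 min
Tue: 06:52–16:42 = 9 h 50 min; less 45 min break → 9 h 5 min
Wed: 06:37–16:15 = 9 h 38 min; less 45 min break → 8 h 53 min
Thu: 07:25–15:56 = 8 h 31 min; less 45 min break → 7 h 46 min
Fri: 08:03–17:49 = 9 h 46 min; less 45 min break → 9 h 1 min
Total worked: 41 h 48 min = 2508 min.
Regular 40 h 0 min = 2400 min at £49.00/h; overtime 1 h 48 min = 108 min at £73.50/h.
Pay = (2400 × £49.00 + 108 × £73.50) ÷ 60 = £2092.30.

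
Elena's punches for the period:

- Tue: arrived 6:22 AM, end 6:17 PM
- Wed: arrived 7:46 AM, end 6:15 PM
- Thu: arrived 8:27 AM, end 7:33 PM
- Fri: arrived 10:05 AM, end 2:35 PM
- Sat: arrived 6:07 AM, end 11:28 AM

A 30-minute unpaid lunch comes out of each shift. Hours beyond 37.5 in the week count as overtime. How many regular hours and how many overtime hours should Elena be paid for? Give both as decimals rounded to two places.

Tue: 6:22 AM–6:17 PM = 11 h 55 min; less 30 min break → 11 h 25 min
Wed: 7:46 AM–6:15 PM = 10 h 29 min; less 30 min break → 9 h 59 min
Thu: 8:27 AM–7:33 PM = 11 h 6 min; less 30 min break → 10 h 36 min
Fri: 10:05 AM–2:35 PM = 4 h 30 min; less 30 min break → 4 h 0 min
Sat: 6:07 AM–11:28 AM = 5 h 21 min; less 30 min break → 4 h 51 min
Total worked: 40 h 51 min = 40.85 h.
Threshold 37.5 h → overtime 3 h 21 min, regular 37 h 30 min.

Regular 37.50 hours, overtime 3.35 hours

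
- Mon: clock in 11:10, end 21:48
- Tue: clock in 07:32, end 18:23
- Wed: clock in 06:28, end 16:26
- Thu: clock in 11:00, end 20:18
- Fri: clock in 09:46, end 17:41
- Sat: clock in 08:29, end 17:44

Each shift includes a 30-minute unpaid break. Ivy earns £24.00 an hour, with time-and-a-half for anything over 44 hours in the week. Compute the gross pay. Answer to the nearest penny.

£1449.00

Mon: 11:10–21:48 = 10 h 38 min; less 30 min break → 10 h 8 min
Tue: 07:32–18:23 = 10 h 51 min; less 30 min break → 10 h 21 min
Wed: 06:28–16:26 = 9 h 58 min; less 30 min break → 9 h 28 min
Thu: 11:00–20:18 = 9 h 18 min; less 30 min break → 8 h 48 min
Fri: 09:46–17:41 = 7 h 55 min; less 30 min break → 7 h 25 min
Sat: 08:29–17:44 = 9 h 15 min; less 30 min break → 8 h 45 min
Total worked: 54 h 55 min = 3295 min.
Regular 44 h 0 min = 2640 min at £24.00/h; overtime 10 h 55 min = 655 min at £36.00/h.
Pay = (2640 × £24.00 + 655 × £36.00) ÷ 60 = £1449.00.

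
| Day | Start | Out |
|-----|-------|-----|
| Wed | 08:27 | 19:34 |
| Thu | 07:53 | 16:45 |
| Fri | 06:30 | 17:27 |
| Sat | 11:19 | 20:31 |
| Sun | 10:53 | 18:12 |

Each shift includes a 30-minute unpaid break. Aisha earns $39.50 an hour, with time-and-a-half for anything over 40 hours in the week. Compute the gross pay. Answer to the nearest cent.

Wed: 08:27–19:34 = 11 h 7 min; less 30 min break → 10 h 37 min
Thu: 07:53–16:45 = 8 h 52 min; less 30 min break → 8 h 22 min
Fri: 06:30–17:27 = 10 h 57 min; less 30 min break → 10 h 27 min
Sat: 11:19–20:31 = 9 h 12 min; less 30 min break → 8 h 42 min
Sun: 10:53–18:12 = 7 h 19 min; less 30 min break → 6 h 49 min
Total worked: 44 h 57 min = 2697 min.
Regular 40 h 0 min = 2400 min at $39.50/h; overtime 4 h 57 min = 297 min at $59.25/h.
Pay = (2400 × $39.50 + 297 × $59.25) ÷ 60 = $1873.29.

$1873.29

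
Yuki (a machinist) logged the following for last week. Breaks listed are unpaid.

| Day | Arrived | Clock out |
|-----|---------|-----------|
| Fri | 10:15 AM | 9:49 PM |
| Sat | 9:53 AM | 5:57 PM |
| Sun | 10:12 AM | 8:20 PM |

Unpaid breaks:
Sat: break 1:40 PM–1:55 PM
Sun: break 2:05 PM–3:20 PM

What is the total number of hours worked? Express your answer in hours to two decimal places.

Fri: 10:15 AM–9:49 PM = 11 h 34 min
Sat: 9:53 AM–5:57 PM = 8 h 4 min; less 15 min break → 7 h 49 min
Sun: 10:12 AM–8:20 PM = 10 h 8 min; less 75 min break → 8 h 53 min
Total: 11 h 34 min + 7 h 49 min + 8 h 53 min = 28 h 16 min.

28.27 hours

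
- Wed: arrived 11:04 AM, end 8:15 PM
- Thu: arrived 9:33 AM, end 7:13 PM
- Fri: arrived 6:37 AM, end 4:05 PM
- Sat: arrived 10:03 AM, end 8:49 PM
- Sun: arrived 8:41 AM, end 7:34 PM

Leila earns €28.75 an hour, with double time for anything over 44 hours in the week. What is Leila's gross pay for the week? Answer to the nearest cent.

Wed: 11:04 AM–8:15 PM = 9 h 11 min
Thu: 9:33 AM–7:13 PM = 9 h 40 min
Fri: 6:37 AM–4:05 PM = 9 h 28 min
Sat: 10:03 AM–8:49 PM = 10 h 46 min
Sun: 8:41 AM–7:34 PM = 10 h 53 min
Total worked: 49 h 58 min = 2998 min.
Regular 44 h 0 min = 2640 min at €28.75/h; overtime 5 h 58 min = 358 min at €57.50/h.
Pay = (2640 × €28.75 + 358 × €57.50) ÷ 60 = €1608.08.

€1608.08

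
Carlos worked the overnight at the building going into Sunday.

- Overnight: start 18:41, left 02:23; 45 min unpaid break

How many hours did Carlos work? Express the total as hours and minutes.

6 h 57 min

Overnight: 18:41 → midnight = 5 h 19 min; midnight → 02:23 = 2 h 23 min; span 7 h 42 min; less 45 min break → 6 h 57 min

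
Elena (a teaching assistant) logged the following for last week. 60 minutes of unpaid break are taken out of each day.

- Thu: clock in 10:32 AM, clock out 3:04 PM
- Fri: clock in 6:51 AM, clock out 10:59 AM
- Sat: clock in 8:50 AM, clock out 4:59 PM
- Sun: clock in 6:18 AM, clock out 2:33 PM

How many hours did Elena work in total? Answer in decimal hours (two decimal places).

21.07 hours

Thu: 10:32 AM–3:04 PM = 4 h 32 min; less 60 min break → 3 h 32 min
Fri: 6:51 AM–10:59 AM = 4 h 8 min; less 60 min break → 3 h 8 min
Sat: 8:50 AM–4:59 PM = 8 h 9 min; less 60 min break → 7 h 9 min
Sun: 6:18 AM–2:33 PM = 8 h 15 min; less 60 min break → 7 h 15 min
Total: 3 h 32 min + 3 h 8 min + 7 h 9 min + 7 h 15 min = 21 h 4 min.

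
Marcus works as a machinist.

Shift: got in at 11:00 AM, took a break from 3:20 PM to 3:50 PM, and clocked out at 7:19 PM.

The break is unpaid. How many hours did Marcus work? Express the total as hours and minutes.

Shift: 11:00 AM–7:19 PM = 8 h 19 min; less 30 min break → 7 h 49 min

7 h 49 min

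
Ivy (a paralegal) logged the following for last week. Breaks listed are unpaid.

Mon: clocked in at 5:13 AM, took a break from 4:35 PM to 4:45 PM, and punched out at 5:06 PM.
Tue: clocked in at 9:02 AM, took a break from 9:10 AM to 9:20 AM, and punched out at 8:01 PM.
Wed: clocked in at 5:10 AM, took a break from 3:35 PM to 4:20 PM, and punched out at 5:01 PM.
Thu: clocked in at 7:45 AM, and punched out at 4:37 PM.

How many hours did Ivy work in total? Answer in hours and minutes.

Mon: 5:13 AM–5:06 PM = 11 h 53 min; less 10 min break → 11 h 43 min
Tue: 9:02 AM–8:01 PM = 10 h 59 min; less 10 min break → 10 h 49 min
Wed: 5:10 AM–5:01 PM = 11 h 51 min; less 45 min break → 11 h 6 min
Thu: 7:45 AM–4:37 PM = 8 h 52 min
Total: 11 h 43 min + 10 h 49 min + 11 h 6 min + 8 h 52 min = 42 h 30 min.

42 h 30 min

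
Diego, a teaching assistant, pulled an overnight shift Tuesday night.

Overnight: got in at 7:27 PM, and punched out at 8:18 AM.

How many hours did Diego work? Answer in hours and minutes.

12 h 51 min

Overnight: 7:27 PM → midnight = 4 h 33 min; midnight → 8:18 AM = 8 h 18 min; span 12 h 51 min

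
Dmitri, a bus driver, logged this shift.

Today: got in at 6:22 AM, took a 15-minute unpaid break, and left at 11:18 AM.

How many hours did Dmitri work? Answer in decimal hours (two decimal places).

Today: 6:22 AM–11:18 AM = 4 h 56 min; less 15 min break → 4 h 41 min

4.68 hours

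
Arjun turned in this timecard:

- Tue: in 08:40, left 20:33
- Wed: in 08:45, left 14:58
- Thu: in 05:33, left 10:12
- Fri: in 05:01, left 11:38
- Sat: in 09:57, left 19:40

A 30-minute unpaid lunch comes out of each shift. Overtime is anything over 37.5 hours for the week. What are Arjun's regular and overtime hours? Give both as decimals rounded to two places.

Tue: 08:40–20:33 = 11 h 53 min; less 30 min break → 11 h 23 min
Wed: 08:45–14:58 = 6 h 13 min; less 30 min break → 5 h 43 min
Thu: 05:33–10:12 = 4 h 39 min; less 30 min break → 4 h 9 min
Fri: 05:01–11:38 = 6 h 37 min; less 30 min break → 6 h 7 min
Sat: 09:57–19:40 = 9 h 43 min; less 30 min break → 9 h 13 min
Total worked: 36 h 35 min = 36.58 h.
Threshold 37.5 h → overtime 0 h 0 min, regular 36 h 35 min.

Regular 36.58 hours, overtime 0.00 hours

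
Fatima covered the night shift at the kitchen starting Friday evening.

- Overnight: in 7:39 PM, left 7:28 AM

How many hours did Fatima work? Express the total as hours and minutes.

11 h 49 min

Overnight: 7:39 PM → midnight = 4 h 21 min; midnight → 7:28 AM = 7 h 28 min; span 11 h 49 min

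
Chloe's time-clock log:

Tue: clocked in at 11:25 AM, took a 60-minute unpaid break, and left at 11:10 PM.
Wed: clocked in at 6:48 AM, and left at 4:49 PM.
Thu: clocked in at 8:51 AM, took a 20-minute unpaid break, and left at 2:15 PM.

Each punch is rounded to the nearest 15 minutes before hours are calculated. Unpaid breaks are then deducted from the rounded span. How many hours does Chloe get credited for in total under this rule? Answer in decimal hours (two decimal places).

Tue: in 11:25 AM→11:30 AM, out 11:10 PM→11:15 PM; 11 h 45 min − 60 min = 10 h 45 min
Wed: in 6:48 AM→6:45 AM, out 4:49 PM→4:45 PM; 10 h 0 min
Thu: in 8:51 AM→8:45 AM, out 2:15 PM→2:15 PM; 5 h 30 min − 20 min = 5 h 10 min
Total credited: 25 h 55 min.

25.92 hours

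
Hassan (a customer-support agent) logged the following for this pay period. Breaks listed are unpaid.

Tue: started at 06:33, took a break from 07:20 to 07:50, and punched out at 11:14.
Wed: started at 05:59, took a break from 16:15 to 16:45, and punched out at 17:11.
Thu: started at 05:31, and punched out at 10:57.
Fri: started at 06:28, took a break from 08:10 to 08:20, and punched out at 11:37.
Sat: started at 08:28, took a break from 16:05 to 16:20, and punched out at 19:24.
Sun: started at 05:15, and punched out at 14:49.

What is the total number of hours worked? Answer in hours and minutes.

45 h 33 min

Tue: 06:33–11:14 = 4 h 41 min; less 30 min break → 4 h 11 min
Wed: 05:59–17:11 = 11 h 12 min; less 30 min break → 10 h 42 min
Thu: 05:31–10:57 = 5 h 26 min
Fri: 06:28–11:37 = 5 h 9 min; less 10 min break → 4 h 59 min
Sat: 08:28–19:24 = 10 h 56 min; less 15 min break → 10 h 41 min
Sun: 05:15–14:49 = 9 h 34 min
Total: 4 h 11 min + 10 h 42 min + 5 h 26 min + 4 h 59 min + 10 h 41 min + 9 h 34 min = 45 h 33 min.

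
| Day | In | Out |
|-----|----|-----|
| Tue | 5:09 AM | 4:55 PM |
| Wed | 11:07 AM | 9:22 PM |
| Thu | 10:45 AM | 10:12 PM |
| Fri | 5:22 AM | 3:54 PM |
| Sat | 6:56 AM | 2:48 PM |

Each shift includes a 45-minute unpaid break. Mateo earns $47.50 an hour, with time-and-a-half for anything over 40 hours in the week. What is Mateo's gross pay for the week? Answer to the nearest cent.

Tue: 5:09 AM–4:55 PM = 11 h 46 min; less 45 min break → 11 h 1 min
Wed: 11:07 AM–9:22 PM = 10 h 15 min; less 45 min break → 9 h 30 min
Thu: 10:45 AM–10:12 PM = 11 h 27 min; less 45 min break → 10 h 42 min
Fri: 5:22 AM–3:54 PM = 10 h 32 min; less 45 min break → 9 h 47 min
Sat: 6:56 AM–2:48 PM = 7 h 52 min; less 45 min break → 7 h 7 min
Total worked: 48 h 7 min = 2887 min.
Regular 40 h 0 min = 2400 min at $47.50/h; overtime 8 h 7 min = 487 min at $71.25/h.
Pay = (2400 × $47.50 + 487 × $71.25) ÷ 60 = $2478.31.

$2478.31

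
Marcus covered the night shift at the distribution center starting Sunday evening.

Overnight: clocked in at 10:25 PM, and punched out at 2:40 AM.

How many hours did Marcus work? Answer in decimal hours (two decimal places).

Overnight: 10:25 PM → midnight = 1 h 35 min; midnight → 2:40 AM = 2 h 40 min; span 4 h 15 min

4.25 hours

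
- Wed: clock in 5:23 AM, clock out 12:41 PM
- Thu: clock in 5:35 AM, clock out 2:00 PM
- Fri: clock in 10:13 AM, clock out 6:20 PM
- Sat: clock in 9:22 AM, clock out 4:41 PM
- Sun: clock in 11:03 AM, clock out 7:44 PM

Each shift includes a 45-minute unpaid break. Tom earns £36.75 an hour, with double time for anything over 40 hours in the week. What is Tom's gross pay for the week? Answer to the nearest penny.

£1326.06

Wed: 5:23 AM–12:41 PM = 7 h 18 min; less 45 min break → 6 h 33 min
Thu: 5:35 AM–2:00 PM = 8 h 25 min; less 45 min break → 7 h 40 min
Fri: 10:13 AM–6:20 PM = 8 h 7 min; less 45 min break → 7 h 22 min
Sat: 9:22 AM–4:41 PM = 7 h 19 min; less 45 min break → 6 h 34 min
Sun: 11:03 AM–7:44 PM = 8 h 41 min; less 45 min break → 7 h 56 min
Total worked: 36 h 5 min = 2165 min.
Regular 36 h 5 min = 2165 min at £36.75/h; overtime 0 h 0 min = 0 min at £73.50/h.
Pay = (2165 × £36.75 + 0 × £73.50) ÷ 60 = £1326.06.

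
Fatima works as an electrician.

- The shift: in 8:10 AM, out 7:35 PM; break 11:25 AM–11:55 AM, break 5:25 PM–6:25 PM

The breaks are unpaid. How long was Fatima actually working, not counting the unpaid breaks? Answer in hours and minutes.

9 h 55 min

The shift: 8:10 AM–7:35 PM = 11 h 25 min; less 90 min break → 9 h 55 min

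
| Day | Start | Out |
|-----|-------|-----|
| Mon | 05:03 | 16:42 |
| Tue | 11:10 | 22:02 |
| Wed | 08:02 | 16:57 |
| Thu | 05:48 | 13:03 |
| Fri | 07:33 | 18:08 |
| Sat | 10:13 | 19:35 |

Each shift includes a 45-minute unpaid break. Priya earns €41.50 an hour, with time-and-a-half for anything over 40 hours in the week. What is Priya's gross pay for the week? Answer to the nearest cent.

€2539.80

Mon: 05:03–16:42 = 11 h 39 min; less 45 min break → 10 h 54 min
Tue: 11:10–22:02 = 10 h 52 min; less 45 min break → 10 h 7 min
Wed: 08:02–16:57 = 8 h 55 min; less 45 min break → 8 h 10 min
Thu: 05:48–13:03 = 7 h 15 min; less 45 min break → 6 h 30 min
Fri: 07:33–18:08 = 10 h 35 min; less 45 min break → 9 h 50 min
Sat: 10:13–19:35 = 9 h 22 min; less 45 min break → 8 h 37 min
Total worked: 54 h 8 min = 3248 min.
Regular 40 h 0 min = 2400 min at €41.50/h; overtime 14 h 8 min = 848 min at €62.25/h.
Pay = (2400 × €41.50 + 848 × €62.25) ÷ 60 = €2539.80.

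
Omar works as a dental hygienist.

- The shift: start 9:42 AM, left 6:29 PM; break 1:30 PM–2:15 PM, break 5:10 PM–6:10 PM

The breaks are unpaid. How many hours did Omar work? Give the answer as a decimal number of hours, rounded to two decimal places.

The shift: 9:42 AM–6:29 PM = 8 h 47 min; less 105 min break → 7 h 2 min

7.03 hours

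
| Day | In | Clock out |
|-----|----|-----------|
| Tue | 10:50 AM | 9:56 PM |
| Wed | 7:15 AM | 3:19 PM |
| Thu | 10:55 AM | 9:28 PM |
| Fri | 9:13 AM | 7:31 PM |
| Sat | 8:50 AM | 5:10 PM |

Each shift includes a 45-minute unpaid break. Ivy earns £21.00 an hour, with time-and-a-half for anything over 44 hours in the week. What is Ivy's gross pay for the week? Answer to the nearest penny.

Tue: 10:50 AM–9:56 PM = 11 h 6 min; less 45 min break → 10 h 21 min
Wed: 7:15 AM–3:19 PM = 8 h 4 min; less 45 min break → 7 h 19 min
Thu: 10:55 AM–9:28 PM = 10 h 33 min; less 45 min break → 9 h 48 min
Fri: 9:13 AM–7:31 PM = 10 h 18 min; less 45 min break → 9 h 33 min
Sat: 8:50 AM–5:10 PM = 8 h 20 min; less 45 min break → 7 h 35 min
Total worked: 44 h 36 min = 2676 min.
Regular 44 h 0 min = 2640 min at £21.00/h; overtime 0 h 36 min = 36 min at £31.50/h.
Pay = (2640 × £21.00 + 36 × £31.50) ÷ 60 = £942.90.

£942.90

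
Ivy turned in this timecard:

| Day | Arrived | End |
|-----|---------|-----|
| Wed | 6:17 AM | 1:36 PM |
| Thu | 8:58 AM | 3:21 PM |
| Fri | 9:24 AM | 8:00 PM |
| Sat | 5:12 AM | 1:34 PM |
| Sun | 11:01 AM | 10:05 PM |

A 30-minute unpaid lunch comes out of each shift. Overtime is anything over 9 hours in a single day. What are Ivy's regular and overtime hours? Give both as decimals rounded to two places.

Wed: 6:17 AM–1:36 PM = 7 h 19 min; less 30 min break → 6 h 49 min
Thu: 8:58 AM–3:21 PM = 6 h 23 min; less 30 min break → 5 h 53 min
Fri: 9:24 AM–8:00 PM = 10 h 36 min; less 30 min break → 10 h 6 min
Sat: 5:12 AM–1:34 PM = 8 h 22 min; less 30 min break → 7 h 52 min
Sun: 11:01 AM–10:05 PM = 11 h 4 min; less 30 min break → 10 h 34 min
Wed reg 6 h 49 min / OT 0 h 0 min; Thu reg 5 h 53 min / OT 0 h 0 min; Fri reg 9 h 0 min / OT 1 h 6 min; Sat reg 7 h 52 min / OT 0 h 0 min; Sun reg 9 h 0 min / OT 1 h 34 min.
Totals: regular 38 h 34 min, overtime 2 h 40 min.

Regular 38.57 hours, overtime 2.67 hours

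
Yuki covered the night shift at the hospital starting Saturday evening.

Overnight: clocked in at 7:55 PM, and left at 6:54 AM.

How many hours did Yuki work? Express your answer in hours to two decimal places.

Overnight: 7:55 PM → midnight = 4 h 5 min; midnight → 6:54 AM = 6 h 54 min; span 10 h 59 min

10.98 hours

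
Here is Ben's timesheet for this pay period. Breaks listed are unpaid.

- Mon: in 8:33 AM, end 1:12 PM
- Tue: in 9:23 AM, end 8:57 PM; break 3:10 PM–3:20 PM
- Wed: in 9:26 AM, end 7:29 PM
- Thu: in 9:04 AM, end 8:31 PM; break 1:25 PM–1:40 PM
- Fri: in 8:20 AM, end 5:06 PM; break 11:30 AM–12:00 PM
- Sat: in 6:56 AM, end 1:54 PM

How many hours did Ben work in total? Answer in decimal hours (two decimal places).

52.53 hours

Mon: 8:33 AM–1:12 PM = 4 h 39 min
Tue: 9:23 AM–8:57 PM = 11 h 34 min; less 10 min break → 11 h 24 min
Wed: 9:26 AM–7:29 PM = 10 h 3 min
Thu: 9:04 AM–8:31 PM = 11 h 27 min; less 15 min break → 11 h 12 min
Fri: 8:20 AM–5:06 PM = 8 h 46 min; less 30 min break → 8 h 16 min
Sat: 6:56 AM–1:54 PM = 6 h 58 min
Total: 4 h 39 min + 11 h 24 min + 10 h 3 min + 11 h 12 min + 8 h 16 min + 6 h 58 min = 52 h 32 min.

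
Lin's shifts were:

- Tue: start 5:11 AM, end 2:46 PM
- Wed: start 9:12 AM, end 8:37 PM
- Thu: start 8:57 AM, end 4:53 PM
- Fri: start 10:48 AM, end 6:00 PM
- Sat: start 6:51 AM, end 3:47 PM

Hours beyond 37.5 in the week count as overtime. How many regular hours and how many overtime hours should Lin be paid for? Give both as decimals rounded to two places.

Tue: 5:11 AM–2:46 PM = 9 h 35 min
Wed: 9:12 AM–8:37 PM = 11 h 25 min
Thu: 8:57 AM–4:53 PM = 7 h 56 min
Fri: 10:48 AM–6:00 PM = 7 h 12 min
Sat: 6:51 AM–3:47 PM = 8 h 56 min
Total worked: 45 h 4 min = 45.07 h.
Threshold 37.5 h → overtime 7 h 34 min, regular 37 h 30 min.

Regular 37.50 hours, overtime 7.57 hours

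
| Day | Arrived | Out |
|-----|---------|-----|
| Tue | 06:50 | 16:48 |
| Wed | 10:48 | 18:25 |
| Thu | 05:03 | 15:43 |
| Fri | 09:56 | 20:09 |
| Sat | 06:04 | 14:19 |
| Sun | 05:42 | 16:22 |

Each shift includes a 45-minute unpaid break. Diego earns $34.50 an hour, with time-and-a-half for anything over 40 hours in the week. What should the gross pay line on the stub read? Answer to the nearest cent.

Tue: 06:50–16:48 = 9 h 58 min; less 45 min break → 9 h 13 min
Wed: 10:48–18:25 = 7 h 37 min; less 45 min break → 6 h 52 min
Thu: 05:03–15:43 = 10 h 40 min; less 45 min break → 9 h 55 min
Fri: 09:56–20:09 = 10 h 13 min; less 45 min break → 9 h 28 min
Sat: 06:04–14:19 = 8 h 15 min; less 45 min break → 7 h 30 min
Sun: 05:42–16:22 = 10 h 40 min; less 45 min break → 9 h 55 min
Total worked: 52 h 53 min = 3173 min.
Regular 40 h 0 min = 2400 min at $34.50/h; overtime 12 h 53 min = 773 min at $51.75/h.
Pay = (2400 × $34.50 + 773 × $51.75) ÷ 60 = $2046.71.

$2046.71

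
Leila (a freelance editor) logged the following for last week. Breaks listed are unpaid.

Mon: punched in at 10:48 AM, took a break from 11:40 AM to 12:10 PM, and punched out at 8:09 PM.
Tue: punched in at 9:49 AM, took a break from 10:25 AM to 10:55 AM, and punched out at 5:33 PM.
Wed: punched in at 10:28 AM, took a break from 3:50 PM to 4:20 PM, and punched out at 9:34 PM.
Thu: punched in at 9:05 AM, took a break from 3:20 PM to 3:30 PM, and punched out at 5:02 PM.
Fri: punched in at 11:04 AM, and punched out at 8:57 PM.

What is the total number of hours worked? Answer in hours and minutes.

44 h 21 min

Mon: 10:48 AM–8:09 PM = 9 h 21 min; less 30 min break → 8 h 51 min
Tue: 9:49 AM–5:33 PM = 7 h 44 min; less 30 min break → 7 h 14 min
Wed: 10:28 AM–9:34 PM = 11 h 6 min; less 30 min break → 10 h 36 min
Thu: 9:05 AM–5:02 PM = 7 h 57 min; less 10 min break → 7 h 47 min
Fri: 11:04 AM–8:57 PM = 9 h 53 min
Total: 8 h 51 min + 7 h 14 min + 10 h 36 min + 7 h 47 min + 9 h 53 min = 44 h 21 min.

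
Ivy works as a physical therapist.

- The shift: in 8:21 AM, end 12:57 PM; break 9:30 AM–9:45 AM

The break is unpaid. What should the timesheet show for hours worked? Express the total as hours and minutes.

4 h 21 min

The shift: 8:21 AM–12:57 PM = 4 h 36 min; less 15 min break → 4 h 21 min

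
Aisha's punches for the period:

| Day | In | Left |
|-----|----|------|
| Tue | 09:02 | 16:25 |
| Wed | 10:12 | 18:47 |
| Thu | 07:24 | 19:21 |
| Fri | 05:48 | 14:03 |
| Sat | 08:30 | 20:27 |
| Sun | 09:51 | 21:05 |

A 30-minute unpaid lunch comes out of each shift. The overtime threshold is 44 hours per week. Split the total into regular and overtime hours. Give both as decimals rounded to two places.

Tue: 09:02–16:25 = 7 h 23 min; less 30 min break → 6 h 53 min
Wed: 10:12–18:47 = 8 h 35 min; less 30 min break → 8 h 5 min
Thu: 07:24–19:21 = 11 h 57 min; less 30 min break → 11 h 27 min
Fri: 05:48–14:03 = 8 h 15 min; less 30 min break → 7 h 45 min
Sat: 08:30–20:27 = 11 h 57 min; less 30 min break → 11 h 27 min
Sun: 09:51–21:05 = 11 h 14 min; less 30 min break → 10 h 44 min
Total worked: 56 h 21 min = 56.35 h.
Threshold 44 h → overtime 12 h 21 min, regular 44 h 0 min.

Regular 44.00 hours, overtime 12.35 hours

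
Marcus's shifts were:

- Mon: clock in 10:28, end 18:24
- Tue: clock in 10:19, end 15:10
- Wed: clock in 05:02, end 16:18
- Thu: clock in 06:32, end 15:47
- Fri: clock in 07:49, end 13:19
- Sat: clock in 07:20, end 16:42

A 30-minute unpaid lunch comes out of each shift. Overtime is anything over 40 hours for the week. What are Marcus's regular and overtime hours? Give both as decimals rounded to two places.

Regular 40.00 hours, overtime 5.17 hours

Mon: 10:28–18:24 = 7 h 56 min; less 30 min break → 7 h 26 min
Tue: 10:19–15:10 = 4 h 51 min; less 30 min break → 4 h 21 min
Wed: 05:02–16:18 = 11 h 16 min; less 30 min break → 10 h 46 min
Thu: 06:32–15:47 = 9 h 15 min; less 30 min break → 8 h 45 min
Fri: 07:49–13:19 = 5 h 30 min; less 30 min break → 5 h 0 min
Sat: 07:20–16:42 = 9 h 22 min; less 30 min break → 8 h 52 min
Total worked: 45 h 10 min = 45.17 h.
Threshold 40 h → overtime 5 h 10 min, regular 40 h 0 min.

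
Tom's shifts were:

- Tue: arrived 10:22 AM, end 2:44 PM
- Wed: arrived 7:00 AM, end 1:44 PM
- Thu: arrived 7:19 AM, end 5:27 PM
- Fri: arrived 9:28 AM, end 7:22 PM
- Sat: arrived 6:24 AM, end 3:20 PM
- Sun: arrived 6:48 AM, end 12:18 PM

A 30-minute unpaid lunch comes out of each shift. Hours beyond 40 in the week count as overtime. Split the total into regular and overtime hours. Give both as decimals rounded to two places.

Tue: 10:22 AM–2:44 PM = 4 h 22 min; less 30 min break → 3 h 52 min
Wed: 7:00 AM–1:44 PM = 6 h 44 min; less 30 min break → 6 h 14 min
Thu: 7:19 AM–5:27 PM = 10 h 8 min; less 30 min break → 9 h 38 min
Fri: 9:28 AM–7:22 PM = 9 h 54 min; less 30 min break → 9 h 24 min
Sat: 6:24 AM–3:20 PM = 8 h 56 min; less 30 min break → 8 h 26 min
Sun: 6:48 AM–12:18 PM = 5 h 30 min; less 30 min break → 5 h 0 min
Total worked: 42 h 34 min = 42.57 h.
Threshold 40 h → overtime 2 h 34 min, regular 40 h 0 min.

Regular 40.00 hours, overtime 2.57 hours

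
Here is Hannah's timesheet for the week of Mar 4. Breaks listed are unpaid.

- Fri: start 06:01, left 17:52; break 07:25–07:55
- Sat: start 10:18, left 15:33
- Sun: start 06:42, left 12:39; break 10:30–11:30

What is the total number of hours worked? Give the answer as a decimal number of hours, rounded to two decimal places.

21.55 hours

Fri: 06:01–17:52 = 11 h 51 min; less 30 min break → 11 h 21 min
Sat: 10:18–15:33 = 5 h 15 min
Sun: 06:42–12:39 = 5 h 57 min; less 60 min break → 4 h 57 min
Total: 11 h 21 min + 5 h 15 min + 4 h 57 min = 21 h 33 min.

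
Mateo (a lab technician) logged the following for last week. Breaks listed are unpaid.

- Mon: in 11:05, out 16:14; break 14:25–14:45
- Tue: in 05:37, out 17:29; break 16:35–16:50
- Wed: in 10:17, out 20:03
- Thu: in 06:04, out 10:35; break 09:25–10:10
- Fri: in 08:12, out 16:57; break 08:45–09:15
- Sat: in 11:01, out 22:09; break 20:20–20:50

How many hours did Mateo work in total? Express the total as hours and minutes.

Mon: 11:05–16:14 = 5 h 9 min; less 20 min break → 4 h 49 min
Tue: 05:37–17:29 = 11 h 52 min; less 15 min break → 11 h 37 min
Wed: 10:17–20:03 = 9 h 46 min
Thu: 06:04–10:35 = 4 h 31 min; less 45 min break → 3 h 46 min
Fri: 08:12–16:57 = 8 h 45 min; less 30 min break → 8 h 15 min
Sat: 11:01–22:09 = 11 h 8 min; less 30 min break → 10 h 38 min
Total: 4 h 49 min + 11 h 37 min + 9 h 46 min + 3 h 46 min + 8 h 15 min + 10 h 38 min = 48 h 51 min.

48 h 51 min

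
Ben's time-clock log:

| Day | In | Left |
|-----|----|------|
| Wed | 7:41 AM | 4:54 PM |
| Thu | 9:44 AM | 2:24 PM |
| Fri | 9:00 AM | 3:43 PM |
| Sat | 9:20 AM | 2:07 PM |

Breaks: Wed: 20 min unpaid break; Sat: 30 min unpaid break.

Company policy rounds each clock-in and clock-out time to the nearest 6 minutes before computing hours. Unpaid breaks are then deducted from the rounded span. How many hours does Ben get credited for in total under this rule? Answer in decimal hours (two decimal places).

24.57 hours

Wed: in 7:41 AM→7:42 AM, out 4:54 PM→4:54 PM; 9 h 12 min − 20 min = 8 h 52 min
Thu: in 9:44 AM→9:42 AM, out 2:24 PM→2:24 PM; 4 h 42 min
Fri: in 9:00 AM→9:00 AM, out 3:43 PM→3:42 PM; 6 h 42 min
Sat: in 9:20 AM→9:18 AM, out 2:07 PM→2:06 PM; 4 h 48 min − 30 min = 4 h 18 min
Total credited: 24 h 34 min.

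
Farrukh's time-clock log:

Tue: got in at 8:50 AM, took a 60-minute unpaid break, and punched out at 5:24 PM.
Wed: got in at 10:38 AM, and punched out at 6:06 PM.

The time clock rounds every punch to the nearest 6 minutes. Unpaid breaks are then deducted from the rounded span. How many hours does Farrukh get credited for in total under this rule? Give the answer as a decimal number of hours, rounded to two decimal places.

Tue: in 8:50 AM→8:48 AM, out 5:24 PM→5:24 PM; 8 h 36 min − 60 min = 7 h 36 min
Wed: in 10:38 AM→10:36 AM, out 6:06 PM→6:06 PM; 7 h 30 min
Total credited: 15 h 6 min.

15.10 hours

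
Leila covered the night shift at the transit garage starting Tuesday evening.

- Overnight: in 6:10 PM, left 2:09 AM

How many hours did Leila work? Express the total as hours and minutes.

Overnight: 6:10 PM → midnight = 5 h 50 min; midnight → 2:09 AM = 2 h 9 min; span 7 h 59 min

7 h 59 min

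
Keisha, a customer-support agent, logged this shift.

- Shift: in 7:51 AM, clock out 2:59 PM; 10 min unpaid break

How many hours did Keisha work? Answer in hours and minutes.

Shift: 7:51 AM–2:59 PM = 7 h 8 min; less 10 min break → 6 h 58 min

6 h 58 min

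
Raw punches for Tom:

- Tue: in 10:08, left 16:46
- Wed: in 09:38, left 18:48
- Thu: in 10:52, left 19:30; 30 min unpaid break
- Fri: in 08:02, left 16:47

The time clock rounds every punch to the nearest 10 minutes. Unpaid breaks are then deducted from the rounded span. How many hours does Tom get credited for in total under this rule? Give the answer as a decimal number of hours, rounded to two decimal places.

32.83 hours

Tue: in 10:08→10:10, out 16:46→16:50; 6 h 40 min
Wed: in 09:38→09:40, out 18:48→18:50; 9 h 10 min
Thu: in 10:52→10:50, out 19:30→19:30; 8 h 40 min − 30 min = 8 h 10 min
Fri: in 08:02→08:00, out 16:47→16:50; 8 h 50 min
Total credited: 32 h 50 min.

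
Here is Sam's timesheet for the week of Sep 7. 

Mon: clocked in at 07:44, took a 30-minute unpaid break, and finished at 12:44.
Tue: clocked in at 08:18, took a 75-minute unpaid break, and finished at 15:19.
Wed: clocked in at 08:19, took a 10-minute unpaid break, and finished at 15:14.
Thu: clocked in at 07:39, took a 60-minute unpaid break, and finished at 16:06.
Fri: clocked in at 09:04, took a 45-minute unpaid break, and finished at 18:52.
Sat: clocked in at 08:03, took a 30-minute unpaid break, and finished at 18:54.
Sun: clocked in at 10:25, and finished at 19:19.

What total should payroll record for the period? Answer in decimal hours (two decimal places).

52.77 hours

Mon: 07:44–12:44 = 5 h 0 min; less 30 min break → 4 h 30 min
Tue: 08:18–15:19 = 7 h 1 min; less 75 min break → 5 h 46 min
Wed: 08:19–15:14 = 6 h 55 min; less 10 min break → 6 h 45 min
Thu: 07:39–16:06 = 8 h 27 min; less 60 min break → 7 h 27 min
Fri: 09:04–18:52 = 9 h 48 min; less 45 min break → 9 h 3 min
Sat: 08:03–18:54 = 10 h 51 min; less 30 min break → 10 h 21 min
Sun: 10:25–19:19 = 8 h 54 min
Total: 4 h 30 min + 5 h 46 min + 6 h 45 min + 7 h 27 min + 9 h 3 min + 10 h 21 min + 8 h 54 min = 52 h 46 min.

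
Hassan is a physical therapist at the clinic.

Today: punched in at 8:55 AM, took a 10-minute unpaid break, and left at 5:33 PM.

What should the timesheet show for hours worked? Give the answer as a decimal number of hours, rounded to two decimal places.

8.47 hours

Today: 8:55 AM–5:33 PM = 8 h 38 min; less 10 min break → 8 h 28 min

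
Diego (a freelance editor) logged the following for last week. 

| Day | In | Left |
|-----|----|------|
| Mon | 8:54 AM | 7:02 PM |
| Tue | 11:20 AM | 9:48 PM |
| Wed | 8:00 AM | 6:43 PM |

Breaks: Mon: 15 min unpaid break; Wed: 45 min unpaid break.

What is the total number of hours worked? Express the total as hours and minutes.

30 h 19 min

Mon: 8:54 AM–7:02 PM = 10 h 8 min; less 15 min break → 9 h 53 min
Tue: 11:20 AM–9:48 PM = 10 h 28 min
Wed: 8:00 AM–6:43 PM = 10 h 43 min; less 45 min break → 9 h 58 min
Total: 9 h 53 min + 10 h 28 min + 9 h 58 min = 30 h 19 min.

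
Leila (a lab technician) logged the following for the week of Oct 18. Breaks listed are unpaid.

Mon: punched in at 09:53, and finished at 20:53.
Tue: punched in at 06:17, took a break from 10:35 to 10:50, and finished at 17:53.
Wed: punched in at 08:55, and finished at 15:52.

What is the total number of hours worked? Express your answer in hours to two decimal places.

Mon: 09:53–20:53 = 11 h 0 min
Tue: 06:17–17:53 = 11 h 36 min; less 15 min break → 11 h 21 min
Wed: 08:55–15:52 = 6 h 57 min
Total: 11 h 0 min + 11 h 21 min + 6 h 57 min = 29 h 18 min.

29.30 hours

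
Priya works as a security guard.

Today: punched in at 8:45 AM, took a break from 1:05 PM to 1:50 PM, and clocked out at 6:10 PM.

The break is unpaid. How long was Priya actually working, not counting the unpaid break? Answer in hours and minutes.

Today: 8:45 AM–6:10 PM = 9 h 25 min; less 45 min break → 8 h 40 min

8 h 40 min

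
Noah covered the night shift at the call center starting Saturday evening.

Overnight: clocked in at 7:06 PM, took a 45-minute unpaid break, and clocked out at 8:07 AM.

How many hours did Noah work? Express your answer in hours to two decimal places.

Overnight: 7:06 PM → midnight = 4 h 54 min; midnight → 8:07 AM = 8 h 7 min; span 13 h 1 min; less 45 min break → 12 h 16 min

12.27 hours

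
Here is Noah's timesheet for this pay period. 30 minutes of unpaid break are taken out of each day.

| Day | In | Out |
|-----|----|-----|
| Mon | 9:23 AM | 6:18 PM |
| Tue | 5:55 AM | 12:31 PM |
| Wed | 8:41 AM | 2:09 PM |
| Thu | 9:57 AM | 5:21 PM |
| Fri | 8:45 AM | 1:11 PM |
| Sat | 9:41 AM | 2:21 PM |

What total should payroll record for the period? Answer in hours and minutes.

Mon: 9:23 AM–6:18 PM = 8 h 55 min; less 30 min break → 8 h 25 min
Tue: 5:55 AM–12:31 PM = 6 h 36 min; less 30 min break → 6 h 6 min
Wed: 8:41 AM–2:09 PM = 5 h 28 min; less 30 min break → 4 h 58 min
Thu: 9:57 AM–5:21 PM = 7 h 24 min; less 30 min break → 6 h 54 min
Fri: 8:45 AM–1:11 PM = 4 h 26 min; less 30 min break → 3 h 56 min
Sat: 9:41 AM–2:21 PM = 4 h 40 min; less 30 min break → 4 h 10 min
Total: 8 h 25 min + 6 h 6 min + 4 h 58 min + 6 h 54 min + 3 h 56 min + 4 h 10 min = 34 h 29 min.

34 h 29 min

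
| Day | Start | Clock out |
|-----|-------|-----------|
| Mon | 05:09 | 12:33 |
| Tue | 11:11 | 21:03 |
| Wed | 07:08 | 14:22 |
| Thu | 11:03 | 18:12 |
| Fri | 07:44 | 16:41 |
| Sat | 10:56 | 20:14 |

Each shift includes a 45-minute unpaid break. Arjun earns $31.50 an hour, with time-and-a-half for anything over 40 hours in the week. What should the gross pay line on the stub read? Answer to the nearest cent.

$1515.15

Mon: 05:09–12:33 = 7 h 24 min; less 45 min break → 6 h 39 min
Tue: 11:11–21:03 = 9 h 52 min; less 45 min break → 9 h 7 min
Wed: 07:08–14:22 = 7 h 14 min; less 45 min break → 6 h 29 min
Thu: 11:03–18:12 = 7 h 9 min; less 45 min break → 6 h 24 min
Fri: 07:44–16:41 = 8 h 57 min; less 45 min break → 8 h 12 min
Sat: 10:56–20:14 = 9 h 18 min; less 45 min break → 8 h 33 min
Total worked: 45 h 24 min = 2724 min.
Regular 40 h 0 min = 2400 min at $31.50/h; overtime 5 h 24 min = 324 min at $47.25/h.
Pay = (2400 × $31.50 + 324 × $47.25) ÷ 60 = $1515.15.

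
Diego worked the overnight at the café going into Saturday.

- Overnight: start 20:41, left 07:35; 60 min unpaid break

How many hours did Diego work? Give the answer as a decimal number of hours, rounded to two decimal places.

Overnight: 20:41 → midnight = 3 h 19 min; midnight → 07:35 = 7 h 35 min; span 10 h 54 min; less 60 min break → 9 h 54 min

9.90 hours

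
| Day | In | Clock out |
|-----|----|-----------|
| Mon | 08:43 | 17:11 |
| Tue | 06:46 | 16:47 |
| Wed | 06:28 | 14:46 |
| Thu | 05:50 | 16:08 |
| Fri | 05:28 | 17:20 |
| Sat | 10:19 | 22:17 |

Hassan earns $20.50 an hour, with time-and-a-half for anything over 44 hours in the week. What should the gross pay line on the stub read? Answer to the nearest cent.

Mon: 08:43–17:11 = 8 h 28 min
Tue: 06:46–16:47 = 10 h 1 min
Wed: 06:28–14:46 = 8 h 18 min
Thu: 05:50–16:08 = 10 h 18 min
Fri: 05:28–17:20 = 11 h 52 min
Sat: 10:19–22:17 = 11 h 58 min
Total worked: 60 h 55 min = 3655 min.
Regular 44 h 0 min = 2640 min at $20.50/h; overtime 16 h 55 min = 1015 min at $30.75/h.
Pay = (2640 × $20.50 + 1015 × $30.75) ÷ 60 = $1422.19.

$1422.19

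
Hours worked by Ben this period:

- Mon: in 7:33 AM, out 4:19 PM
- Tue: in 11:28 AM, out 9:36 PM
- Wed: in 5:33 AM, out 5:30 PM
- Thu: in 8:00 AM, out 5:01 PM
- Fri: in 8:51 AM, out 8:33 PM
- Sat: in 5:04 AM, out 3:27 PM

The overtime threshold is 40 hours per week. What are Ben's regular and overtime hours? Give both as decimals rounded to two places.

Mon: 7:33 AM–4:19 PM = 8 h 46 min
Tue: 11:28 AM–9:36 PM = 10 h 8 min
Wed: 5:33 AM–5:30 PM = 11 h 57 min
Thu: 8:00 AM–5:01 PM = 9 h 1 min
Fri: 8:51 AM–8:33 PM = 11 h 42 min
Sat: 5:04 AM–3:27 PM = 10 h 23 min
Total worked: 61 h 57 min = 61.95 h.
Threshold 40 h → overtime 21 h 57 min, regular 40 h 0 min.

Regular 40.00 hours, overtime 21.95 hours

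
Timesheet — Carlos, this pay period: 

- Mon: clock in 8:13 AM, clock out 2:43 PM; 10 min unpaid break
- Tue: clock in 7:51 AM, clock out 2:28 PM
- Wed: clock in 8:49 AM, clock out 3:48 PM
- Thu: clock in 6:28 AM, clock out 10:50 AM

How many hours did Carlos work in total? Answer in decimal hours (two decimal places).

Mon: 8:13 AM–2:43 PM = 6 h 30 min; less 10 min break → 6 h 20 min
Tue: 7:51 AM–2:28 PM = 6 h 37 min
Wed: 8:49 AM–3:48 PM = 6 h 59 min
Thu: 6:28 AM–10:50 AM = 4 h 22 min
Total: 6 h 20 min + 6 h 37 min + 6 h 59 min + 4 h 22 min = 24 h 18 min.

24.30 hours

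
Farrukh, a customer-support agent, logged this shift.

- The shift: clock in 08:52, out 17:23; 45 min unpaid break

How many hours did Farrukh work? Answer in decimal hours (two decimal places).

7.77 hours

The shift: 08:52–17:23 = 8 h 31 min; less 45 min break → 7 h 46 min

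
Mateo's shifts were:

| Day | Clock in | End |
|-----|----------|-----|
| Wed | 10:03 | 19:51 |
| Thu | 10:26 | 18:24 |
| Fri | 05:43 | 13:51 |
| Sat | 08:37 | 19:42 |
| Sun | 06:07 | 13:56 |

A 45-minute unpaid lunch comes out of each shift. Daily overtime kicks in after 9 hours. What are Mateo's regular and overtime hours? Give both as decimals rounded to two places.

Regular 39.67 hours, overtime 1.38 hours

Wed: 10:03–19:51 = 9 h 48 min; less 45 min break → 9 h 3 min
Thu: 10:26–18:24 = 7 h 58 min; less 45 min break → 7 h 13 min
Fri: 05:43–13:51 = 8 h 8 min; less 45 min break → 7 h 23 min
Sat: 08:37–19:42 = 11 h 5 min; less 45 min break → 10 h 20 min
Sun: 06:07–13:56 = 7 h 49 min; less 45 min break → 7 h 4 min
Wed reg 9 h 0 min / OT 0 h 3 min; Thu reg 7 h 13 min / OT 0 h 0 min; Fri reg 7 h 23 min / OT 0 h 0 min; Sat reg 9 h 0 min / OT 1 h 20 min; Sun reg 7 h 4 min / OT 0 h 0 min.
Totals: regular 39 h 40 min, overtime 1 h 23 min.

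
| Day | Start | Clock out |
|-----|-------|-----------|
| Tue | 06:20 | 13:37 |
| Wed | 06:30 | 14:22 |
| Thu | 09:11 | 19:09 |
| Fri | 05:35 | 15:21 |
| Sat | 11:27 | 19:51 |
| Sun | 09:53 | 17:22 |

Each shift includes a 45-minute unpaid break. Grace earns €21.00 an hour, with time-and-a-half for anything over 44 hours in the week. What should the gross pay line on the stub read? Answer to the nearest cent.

Tue: 06:20–13:37 = 7 h 17 min; less 45 min break → 6 h 32 min
Wed: 06:30–14:22 = 7 h 52 min; less 45 min break → 7 h 7 min
Thu: 09:11–19:09 = 9 h 58 min; less 45 min break → 9 h 13 min
Fri: 05:35–15:21 = 9 h 46 min; less 45 min break → 9 h 1 min
Sat: 11:27–19:51 = 8 h 24 min; less 45 min break → 7 h 39 min
Sun: 09:53–17:22 = 7 h 29 min; less 45 min break → 6 h 44 min
Total worked: 46 h 16 min = 2776 min.
Regular 44 h 0 min = 2640 min at €21.00/h; overtime 2 h 16 min = 136 min at €31.50/h.
Pay = (2640 × €21.00 + 136 × €31.50) ÷ 60 = €995.40.

€995.40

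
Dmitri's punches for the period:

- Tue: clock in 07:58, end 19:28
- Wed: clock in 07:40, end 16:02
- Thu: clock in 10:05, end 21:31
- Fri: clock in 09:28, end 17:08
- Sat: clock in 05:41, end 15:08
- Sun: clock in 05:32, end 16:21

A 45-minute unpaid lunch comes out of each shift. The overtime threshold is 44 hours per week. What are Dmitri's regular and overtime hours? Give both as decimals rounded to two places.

Regular 44.00 hours, overtime 10.73 hours

Tue: 07:58–19:28 = 11 h 30 min; less 45 min break → 10 h 45 min
Wed: 07:40–16:02 = 8 h 22 min; less 45 min break → 7 h 37 min
Thu: 10:05–21:31 = 11 h 26 min; less 45 min break → 10 h 41 min
Fri: 09:28–17:08 = 7 h 40 min; less 45 min break → 6 h 55 min
Sat: 05:41–15:08 = 9 h 27 min; less 45 min break → 8 h 42 min
Sun: 05:32–16:21 = 10 h 49 min; less 45 min break → 10 h 4 min
Total worked: 54 h 44 min = 54.73 h.
Threshold 44 h → overtime 10 h 44 min, regular 44 h 0 min.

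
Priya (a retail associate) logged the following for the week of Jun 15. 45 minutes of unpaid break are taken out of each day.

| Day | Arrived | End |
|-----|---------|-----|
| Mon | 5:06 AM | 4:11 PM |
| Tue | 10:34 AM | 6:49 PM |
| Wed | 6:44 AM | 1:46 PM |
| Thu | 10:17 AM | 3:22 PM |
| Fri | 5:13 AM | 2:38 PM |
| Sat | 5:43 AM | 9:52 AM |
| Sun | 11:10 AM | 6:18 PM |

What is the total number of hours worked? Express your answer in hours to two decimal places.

Mon: 5:06 AM–4:11 PM = 11 h 5 min; less 45 min break → 10 h 20 min
Tue: 10:34 AM–6:49 PM = 8 h 15 min; less 45 min break → 7 h 30 min
Wed: 6:44 AM–1:46 PM = 7 h 2 min; less 45 min break → 6 h 17 min
Thu: 10:17 AM–3:22 PM = 5 h 5 min; less 45 min break → 4 h 20 min
Fri: 5:13 AM–2:38 PM = 9 h 25 min; less 45 min break → 8 h 40 min
Sat: 5:43 AM–9:52 AM = 4 h 9 min; less 45 min break → 3 h 24 min
Sun: 11:10 AM–6:18 PM = 7 h 8 min; less 45 min break → 6 h 23 min
Total: 10 h 20 min + 7 h 30 min + 6 h 17 min + 4 h 20 min + 8 h 40 min + 3 h 24 min + 6 h 23 min = 46 h 54 min.

46.90 hours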